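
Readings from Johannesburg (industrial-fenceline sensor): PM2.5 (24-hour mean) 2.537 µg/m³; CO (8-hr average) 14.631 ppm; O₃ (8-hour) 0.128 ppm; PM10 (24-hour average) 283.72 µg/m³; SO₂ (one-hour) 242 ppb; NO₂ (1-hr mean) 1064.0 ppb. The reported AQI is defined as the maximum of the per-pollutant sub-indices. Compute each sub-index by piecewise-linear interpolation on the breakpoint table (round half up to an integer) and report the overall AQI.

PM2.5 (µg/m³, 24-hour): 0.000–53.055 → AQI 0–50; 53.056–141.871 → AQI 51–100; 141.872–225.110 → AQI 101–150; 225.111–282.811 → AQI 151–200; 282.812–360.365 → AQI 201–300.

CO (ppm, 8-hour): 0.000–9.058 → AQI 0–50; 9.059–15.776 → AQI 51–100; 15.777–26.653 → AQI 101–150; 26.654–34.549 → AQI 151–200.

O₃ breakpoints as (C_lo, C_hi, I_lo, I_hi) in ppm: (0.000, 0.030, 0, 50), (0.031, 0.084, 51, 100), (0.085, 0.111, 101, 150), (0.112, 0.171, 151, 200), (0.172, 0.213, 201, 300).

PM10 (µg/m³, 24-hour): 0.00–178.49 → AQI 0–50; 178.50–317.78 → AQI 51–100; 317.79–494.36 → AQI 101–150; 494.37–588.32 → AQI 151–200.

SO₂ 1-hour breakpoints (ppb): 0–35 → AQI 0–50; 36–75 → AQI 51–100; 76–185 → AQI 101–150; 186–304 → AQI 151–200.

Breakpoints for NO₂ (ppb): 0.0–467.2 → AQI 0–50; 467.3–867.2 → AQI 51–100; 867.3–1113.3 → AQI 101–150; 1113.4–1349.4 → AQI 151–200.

174

PM2.5 2.537: bracket 0.000–53.055 → index 0–50; slope 50/53.055, offset 2.537.
AQI = 0 + 50/53.055·2.537 ≈ 2.39 ⇒ 2.
CO: row 9.059–15.776 (AQI 51–100). (100−51)·(14.631−9.059)/(15.776−9.059) + 51 = 49·5.572/6.717 + 51 ≈ 91.65 → 92.
O₃: 0.128 lies in 0.112–0.171, so I_lo=151, I_hi=200, C_lo=0.112, C_hi=0.171.
(200−151)/(0.171−0.112) × (0.128−0.112) + 151 = 49/0.059 × 0.016 + 151 ≈ 164.29 → 164.
PM10 283.72: bracket 178.50–317.78 → index 51–100; slope 49/139.28, offset 105.22.
AQI = 51 + 49/139.28·105.22 ≈ 88.02 ⇒ 88.
SO₂: 242 lies in 186–304, so I_lo=151, I_hi=200, C_lo=186, C_hi=304.
(200−151)/(304−186) × (242−186) + 151 = 49/118 × 56 + 151 ≈ 174.25 → 174.
NO₂ 1064.0: bracket 867.3–1113.3 → index 101–150; slope 49/246.0, offset 196.7.
AQI = 101 + 49/246.0·196.7 ≈ 140.18 ⇒ 140.
Sub-indices: PM2.5→2, CO→92, O₃→164, PM10→88, SO₂→174, NO₂→140. Overall AQI = max = 174; dominant pollutant is SO₂.
AQI 174: Unhealthy.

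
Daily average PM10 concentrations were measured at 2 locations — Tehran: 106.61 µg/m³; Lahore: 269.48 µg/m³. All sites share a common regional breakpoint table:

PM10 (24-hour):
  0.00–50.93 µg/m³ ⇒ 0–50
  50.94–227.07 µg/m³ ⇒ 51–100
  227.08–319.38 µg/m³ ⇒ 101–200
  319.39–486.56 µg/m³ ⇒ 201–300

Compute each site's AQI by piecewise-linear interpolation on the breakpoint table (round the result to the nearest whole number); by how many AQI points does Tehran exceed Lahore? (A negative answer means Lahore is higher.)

Tehran 106.61: bracket 50.94–227.07 → index 51–100; slope 49/176.13, offset 55.67.
AQI = 51 + 49/176.13·55.67 ≈ 66.49 ⇒ 66.
Lahore: row 227.08–319.38 (AQI 101–200). (200−101)·(269.48−227.08)/(319.38−227.08) + 101 = 99·42.40/92.30 + 101 ≈ 146.48 → 146.
AQIs: Tehran=66, Lahore=146. Tehran (66) − Lahore (146) = -80.

-80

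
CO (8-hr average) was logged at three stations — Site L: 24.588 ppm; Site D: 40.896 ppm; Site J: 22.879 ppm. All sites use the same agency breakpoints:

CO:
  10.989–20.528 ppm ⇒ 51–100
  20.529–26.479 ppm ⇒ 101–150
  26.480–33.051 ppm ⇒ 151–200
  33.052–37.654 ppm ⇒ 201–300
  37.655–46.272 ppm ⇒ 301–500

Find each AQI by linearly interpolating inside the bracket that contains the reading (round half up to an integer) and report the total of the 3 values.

Site L: 24.588 lies in 20.529–26.479, so I_lo=101, I_hi=150, C_lo=20.529, C_hi=26.479.
(150−101)/(26.479−20.529) × (24.588−20.529) + 101 = 49/5.950 × 4.059 + 101 ≈ 134.43 → 134.
Site D 40.896: bracket 37.655–46.272 → index 301–500; slope 199/8.617, offset 3.241.
AQI = 301 + 199/8.617·3.241 ≈ 375.85 ⇒ 376.
Site J: 22.879 ∈ [20.529, 26.479] ↔ index [101, 150].
101 + (22.879−20.529)·(150−101)/(26.479−20.529) = 101 + 2.350·49/5.950 ≈ 120.35, so AQI = 120.
AQIs: Site L=134, Site D=376, Site J=120. Sum = 134 + 376 + 120 = 630.

630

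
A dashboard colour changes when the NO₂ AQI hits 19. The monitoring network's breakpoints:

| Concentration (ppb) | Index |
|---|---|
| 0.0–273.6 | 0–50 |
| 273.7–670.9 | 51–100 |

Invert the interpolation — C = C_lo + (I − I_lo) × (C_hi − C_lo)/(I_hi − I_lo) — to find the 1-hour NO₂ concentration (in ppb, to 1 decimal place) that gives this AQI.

104.0

AQI 19 lies in the 0–50 band, which corresponds to 0.0–273.6 ppb.
C = 0.0 + (19−0)×(273.6−0.0)/(50−0) = 0.0 + 19×273.6/50 ≈ 103.968 ppb → 104.0 ppb to 1 dp.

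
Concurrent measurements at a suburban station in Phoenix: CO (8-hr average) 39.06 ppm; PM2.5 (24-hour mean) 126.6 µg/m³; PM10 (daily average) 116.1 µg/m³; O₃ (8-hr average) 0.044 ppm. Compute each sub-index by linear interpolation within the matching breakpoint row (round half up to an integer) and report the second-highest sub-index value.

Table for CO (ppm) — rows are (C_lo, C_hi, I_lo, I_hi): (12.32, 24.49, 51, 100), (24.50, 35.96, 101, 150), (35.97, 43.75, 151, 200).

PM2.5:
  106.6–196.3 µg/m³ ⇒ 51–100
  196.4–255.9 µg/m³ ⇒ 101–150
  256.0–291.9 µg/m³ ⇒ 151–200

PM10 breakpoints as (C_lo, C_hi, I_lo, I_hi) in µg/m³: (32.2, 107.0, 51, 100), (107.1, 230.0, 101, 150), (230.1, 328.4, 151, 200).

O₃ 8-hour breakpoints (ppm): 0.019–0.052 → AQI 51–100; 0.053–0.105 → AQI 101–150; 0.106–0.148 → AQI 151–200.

105

CO 39.06: bracket 35.97–43.75 → index 151–200; slope 49/7.78, offset 3.09.
AQI = 151 + 49/7.78·3.09 ≈ 170.46 ⇒ 170.
PM2.5: 126.6 lies in 106.6–196.3, so I_lo=51, I_hi=100, C_lo=106.6, C_hi=196.3.
(100−51)/(196.3−106.6) × (126.6−106.6) + 51 = 49/89.7 × 20.0 + 51 ≈ 61.93 → 62.
PM10: 116.1 lies in 107.1–230.0, so I_lo=101, I_hi=150, C_lo=107.1, C_hi=230.0.
(150−101)/(230.0−107.1) × (116.1−107.1) + 101 = 49/122.9 × 9.0 + 101 ≈ 104.59 → 105.
O₃ 0.044: bracket 0.019–0.052 → index 51–100; slope 49/0.033, offset 0.025.
AQI = 51 + 49/0.033·0.025 ≈ 88.12 ⇒ 88.
Sub-indices: CO→170, PM2.5→62, PM10→105, O₃→88. Ranked high→low: 170, 105, 88, 62. Second-highest sub-index = 105.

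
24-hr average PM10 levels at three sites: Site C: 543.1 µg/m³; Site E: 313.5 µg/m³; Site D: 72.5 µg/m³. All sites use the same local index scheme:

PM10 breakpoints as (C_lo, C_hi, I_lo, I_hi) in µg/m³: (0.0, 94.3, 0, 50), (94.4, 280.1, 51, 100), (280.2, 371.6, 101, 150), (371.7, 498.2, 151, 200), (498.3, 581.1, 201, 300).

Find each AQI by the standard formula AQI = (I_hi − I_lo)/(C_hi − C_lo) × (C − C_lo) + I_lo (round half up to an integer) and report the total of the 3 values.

Site C 543.1: bracket 498.3–581.1 → index 201–300; slope 99/82.8, offset 44.8.
AQI = 201 + 99/82.8·44.8 ≈ 254.57 ⇒ 255.
Site E 313.5: bracket 280.2–371.6 → index 101–150; slope 49/91.4, offset 33.3.
AQI = 101 + 49/91.4·33.3 ≈ 118.85 ⇒ 119.
Site D: row 0.0–94.3 (AQI 0–50). (50−0)·(72.5−0.0)/(94.3−0.0) + 0 = 50·72.5/94.3 + 0 ≈ 38.44 → 38.
AQIs: Site C=255, Site E=119, Site D=38. Sum = 255 + 119 + 38 = 412.

412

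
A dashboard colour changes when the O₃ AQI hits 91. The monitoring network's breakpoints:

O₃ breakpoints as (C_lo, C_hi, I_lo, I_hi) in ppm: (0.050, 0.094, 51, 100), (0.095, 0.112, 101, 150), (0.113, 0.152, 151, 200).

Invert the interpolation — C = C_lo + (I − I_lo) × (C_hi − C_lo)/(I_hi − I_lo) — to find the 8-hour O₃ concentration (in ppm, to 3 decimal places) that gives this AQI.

AQI 91 lies in the 51–100 band, which corresponds to 0.050–0.094 ppm.
C = 0.050 + (91−51)×(0.094−0.050)/(100−51) = 0.050 + 40×0.044/49 ≈ 0.08592 ppm → 0.086 ppm to 3 dp.

0.086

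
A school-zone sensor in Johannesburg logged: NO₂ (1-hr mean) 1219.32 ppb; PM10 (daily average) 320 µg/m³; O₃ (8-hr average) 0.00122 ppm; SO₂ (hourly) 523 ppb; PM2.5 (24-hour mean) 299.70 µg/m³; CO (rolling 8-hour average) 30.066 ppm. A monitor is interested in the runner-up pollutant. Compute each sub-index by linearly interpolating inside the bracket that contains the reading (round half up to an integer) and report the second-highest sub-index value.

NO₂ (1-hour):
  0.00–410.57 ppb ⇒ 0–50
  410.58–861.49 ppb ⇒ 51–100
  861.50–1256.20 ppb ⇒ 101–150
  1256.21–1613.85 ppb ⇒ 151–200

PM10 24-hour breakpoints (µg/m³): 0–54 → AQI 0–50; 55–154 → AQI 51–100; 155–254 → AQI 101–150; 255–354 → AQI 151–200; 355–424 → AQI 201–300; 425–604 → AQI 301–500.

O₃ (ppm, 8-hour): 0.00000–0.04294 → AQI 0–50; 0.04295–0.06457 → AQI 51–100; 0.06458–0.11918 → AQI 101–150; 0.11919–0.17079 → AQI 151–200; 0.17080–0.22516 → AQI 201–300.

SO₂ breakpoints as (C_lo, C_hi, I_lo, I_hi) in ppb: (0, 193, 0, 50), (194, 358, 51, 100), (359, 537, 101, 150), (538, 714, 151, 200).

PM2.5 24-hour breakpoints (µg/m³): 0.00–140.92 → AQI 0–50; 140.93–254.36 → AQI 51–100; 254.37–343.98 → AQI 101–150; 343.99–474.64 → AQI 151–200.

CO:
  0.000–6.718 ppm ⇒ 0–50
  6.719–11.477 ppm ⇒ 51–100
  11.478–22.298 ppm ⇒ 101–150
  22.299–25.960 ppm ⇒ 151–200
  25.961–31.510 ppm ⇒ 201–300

NO₂: 1219.32 ∈ [861.50, 1256.20] ↔ index [101, 150].
101 + (1219.32−861.50)·(150−101)/(1256.20−861.50) = 101 + 357.82·49/394.70 ≈ 145.42, so AQI = 145.
PM10: 320 ∈ [255, 354] ↔ index [151, 200].
151 + (320−255)·(200−151)/(354−255) = 151 + 65·49/99 ≈ 183.17, so AQI = 183.
O₃: 0.00122 lies in 0.00000–0.04294, so I_lo=0, I_hi=50, C_lo=0.00000, C_hi=0.04294.
(50−0)/(0.04294−0.00000) × (0.00122−0.00000) + 0 = 50/0.04294 × 0.00122 + 0 ≈ 1.42 → 1.
SO₂ 523: bracket 359–537 → index 101–150; slope 49/178, offset 164.
AQI = 101 + 49/178·164 ≈ 146.15 ⇒ 146.
PM2.5: 299.70 lies in 254.37–343.98, so I_lo=101, I_hi=150, C_lo=254.37, C_hi=343.98.
(150−101)/(343.98−254.37) × (299.70−254.37) + 101 = 49/89.61 × 45.33 + 101 ≈ 125.79 → 126.
CO: 30.066 ∈ [25.961, 31.510] ↔ index [201, 300].
201 + (30.066−25.961)·(300−201)/(31.510−25.961) = 201 + 4.105·99/5.549 ≈ 274.24, so AQI = 274.
Sub-indices: NO₂→145, PM10→183, O₃→1, SO₂→146, PM2.5→126, CO→274. Ranked high→low: 274, 183, 146, 145, 126, 1. Second-highest sub-index = 183.

183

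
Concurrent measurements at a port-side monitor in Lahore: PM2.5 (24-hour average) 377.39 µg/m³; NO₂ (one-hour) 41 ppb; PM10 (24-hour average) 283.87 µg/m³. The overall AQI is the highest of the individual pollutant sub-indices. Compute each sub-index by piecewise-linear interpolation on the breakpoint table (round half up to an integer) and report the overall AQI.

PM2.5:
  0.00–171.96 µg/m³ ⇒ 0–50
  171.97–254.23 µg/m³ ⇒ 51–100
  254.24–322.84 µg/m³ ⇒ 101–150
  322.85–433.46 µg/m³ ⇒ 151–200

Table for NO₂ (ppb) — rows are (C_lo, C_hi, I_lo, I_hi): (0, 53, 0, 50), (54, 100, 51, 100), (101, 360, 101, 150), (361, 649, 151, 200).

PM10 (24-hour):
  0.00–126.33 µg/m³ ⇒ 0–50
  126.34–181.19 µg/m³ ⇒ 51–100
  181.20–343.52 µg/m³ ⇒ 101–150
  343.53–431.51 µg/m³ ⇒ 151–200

175

PM2.5: row 322.85–433.46 (AQI 151–200). (200−151)·(377.39−322.85)/(433.46−322.85) + 151 = 49·54.54/110.61 + 151 ≈ 175.16 → 175.
NO₂: 41 lies in 0–53, so I_lo=0, I_hi=50, C_lo=0, C_hi=53.
(50−0)/(53−0) × (41−0) + 0 = 50/53 × 41 + 0 ≈ 38.68 → 39.
PM10: 283.87 ∈ [181.20, 343.52] ↔ index [101, 150].
101 + (283.87−181.20)·(150−101)/(343.52−181.20) = 101 + 102.67·49/162.32 ≈ 131.99, so AQI = 132.
Sub-indices: PM2.5→175, NO₂→39, PM10→132. Overall AQI = max = 175; dominant pollutant is PM2.5.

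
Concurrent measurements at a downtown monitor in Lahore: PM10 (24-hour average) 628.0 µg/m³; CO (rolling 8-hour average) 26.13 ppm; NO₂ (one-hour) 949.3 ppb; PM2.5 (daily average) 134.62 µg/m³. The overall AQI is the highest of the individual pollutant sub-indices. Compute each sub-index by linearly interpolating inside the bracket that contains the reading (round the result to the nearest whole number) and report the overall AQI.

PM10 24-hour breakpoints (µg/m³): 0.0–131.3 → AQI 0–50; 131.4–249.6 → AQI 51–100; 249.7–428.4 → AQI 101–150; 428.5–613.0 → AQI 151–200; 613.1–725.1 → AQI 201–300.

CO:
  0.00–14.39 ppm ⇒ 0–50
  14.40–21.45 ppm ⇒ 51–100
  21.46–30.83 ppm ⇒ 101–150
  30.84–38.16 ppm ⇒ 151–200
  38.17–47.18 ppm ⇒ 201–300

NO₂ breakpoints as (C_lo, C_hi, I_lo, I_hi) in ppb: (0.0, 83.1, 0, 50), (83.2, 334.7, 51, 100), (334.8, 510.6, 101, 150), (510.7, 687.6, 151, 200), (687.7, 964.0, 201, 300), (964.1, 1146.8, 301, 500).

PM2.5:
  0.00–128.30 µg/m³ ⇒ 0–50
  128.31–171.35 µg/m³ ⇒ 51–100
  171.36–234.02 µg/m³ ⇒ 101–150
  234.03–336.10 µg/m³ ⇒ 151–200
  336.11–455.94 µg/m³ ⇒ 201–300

295

PM10: 628.0 lies in 613.1–725.1, so I_lo=201, I_hi=300, C_lo=613.1, C_hi=725.1.
(300−201)/(725.1−613.1) × (628.0−613.1) + 201 = 99/112.0 × 14.9 + 201 ≈ 214.17 → 214.
CO 26.13: bracket 21.46–30.83 → index 101–150; slope 49/9.37, offset 4.67.
AQI = 101 + 49/9.37·4.67 ≈ 125.42 ⇒ 125.
NO₂: 949.3 lies in 687.7–964.0, so I_lo=201, I_hi=300, C_lo=687.7, C_hi=964.0.
(300−201)/(964.0−687.7) × (949.3−687.7) + 201 = 99/276.3 × 261.6 + 201 ≈ 294.73 → 295.
PM2.5: row 128.31–171.35 (AQI 51–100). (100−51)·(134.62−128.31)/(171.35−128.31) + 51 = 49·6.31/43.04 + 51 ≈ 58.18 → 58.
Sub-indices: PM10→214, CO→125, NO₂→295, PM2.5→58. Overall AQI = max = 295; dominant pollutant is NO₂.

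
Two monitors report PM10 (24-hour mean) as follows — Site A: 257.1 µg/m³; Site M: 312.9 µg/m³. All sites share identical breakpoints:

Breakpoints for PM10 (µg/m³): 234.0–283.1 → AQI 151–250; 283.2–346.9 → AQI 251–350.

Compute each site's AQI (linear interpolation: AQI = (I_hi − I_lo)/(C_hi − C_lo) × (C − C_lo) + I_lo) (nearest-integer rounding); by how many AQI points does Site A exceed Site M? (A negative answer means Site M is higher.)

-99

Site A: 257.1 lies in 234.0–283.1, so I_lo=151, I_hi=250, C_lo=234.0, C_hi=283.1.
(250−151)/(283.1−234.0) × (257.1−234.0) + 151 = 99/49.1 × 23.1 + 151 ≈ 197.58 → 198.
Site M 312.9: bracket 283.2–346.9 → index 251–350; slope 99/63.7, offset 29.7.
AQI = 251 + 99/63.7·29.7 ≈ 297.16 ⇒ 297.
AQIs: Site A=198, Site M=297. Site A (198) − Site M (297) = -99.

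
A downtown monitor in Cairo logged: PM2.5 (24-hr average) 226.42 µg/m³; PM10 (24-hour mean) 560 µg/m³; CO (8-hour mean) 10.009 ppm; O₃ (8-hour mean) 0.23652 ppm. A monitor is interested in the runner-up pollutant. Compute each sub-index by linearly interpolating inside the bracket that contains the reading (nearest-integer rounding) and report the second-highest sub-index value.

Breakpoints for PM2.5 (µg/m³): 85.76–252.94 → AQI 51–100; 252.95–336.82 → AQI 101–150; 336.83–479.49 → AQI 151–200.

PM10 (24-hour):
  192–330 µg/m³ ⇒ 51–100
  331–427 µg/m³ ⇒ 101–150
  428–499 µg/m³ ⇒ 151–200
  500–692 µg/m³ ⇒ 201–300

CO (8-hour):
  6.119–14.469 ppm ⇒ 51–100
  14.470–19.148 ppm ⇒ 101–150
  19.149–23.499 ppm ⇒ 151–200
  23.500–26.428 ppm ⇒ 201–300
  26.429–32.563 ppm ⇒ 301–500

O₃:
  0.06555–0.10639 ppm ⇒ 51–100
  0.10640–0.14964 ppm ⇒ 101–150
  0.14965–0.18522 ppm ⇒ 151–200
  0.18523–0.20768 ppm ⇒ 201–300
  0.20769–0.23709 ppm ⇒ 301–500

PM2.5: row 85.76–252.94 (AQI 51–100). (100−51)·(226.42−85.76)/(252.94−85.76) + 51 = 49·140.66/167.18 + 51 ≈ 92.23 → 92.
PM10 560: bracket 500–692 → index 201–300; slope 99/192, offset 60.
AQI = 201 + 99/192·60 ≈ 231.94 ⇒ 232.
CO: 10.009 ∈ [6.119, 14.469] ↔ index [51, 100].
51 + (10.009−6.119)·(100−51)/(14.469−6.119) = 51 + 3.890·49/8.350 ≈ 73.83, so AQI = 74.
O₃: 0.23652 lies in 0.20769–0.23709, so I_lo=301, I_hi=500, C_lo=0.20769, C_hi=0.23709.
(500−301)/(0.23709−0.20769) × (0.23652−0.20769) + 301 = 199/0.02940 × 0.02883 + 301 ≈ 496.14 → 496.
Sub-indices: PM2.5→92, PM10→232, CO→74, O₃→496. Ranked high→low: 496, 232, 92, 74. Second-highest sub-index = 232.

232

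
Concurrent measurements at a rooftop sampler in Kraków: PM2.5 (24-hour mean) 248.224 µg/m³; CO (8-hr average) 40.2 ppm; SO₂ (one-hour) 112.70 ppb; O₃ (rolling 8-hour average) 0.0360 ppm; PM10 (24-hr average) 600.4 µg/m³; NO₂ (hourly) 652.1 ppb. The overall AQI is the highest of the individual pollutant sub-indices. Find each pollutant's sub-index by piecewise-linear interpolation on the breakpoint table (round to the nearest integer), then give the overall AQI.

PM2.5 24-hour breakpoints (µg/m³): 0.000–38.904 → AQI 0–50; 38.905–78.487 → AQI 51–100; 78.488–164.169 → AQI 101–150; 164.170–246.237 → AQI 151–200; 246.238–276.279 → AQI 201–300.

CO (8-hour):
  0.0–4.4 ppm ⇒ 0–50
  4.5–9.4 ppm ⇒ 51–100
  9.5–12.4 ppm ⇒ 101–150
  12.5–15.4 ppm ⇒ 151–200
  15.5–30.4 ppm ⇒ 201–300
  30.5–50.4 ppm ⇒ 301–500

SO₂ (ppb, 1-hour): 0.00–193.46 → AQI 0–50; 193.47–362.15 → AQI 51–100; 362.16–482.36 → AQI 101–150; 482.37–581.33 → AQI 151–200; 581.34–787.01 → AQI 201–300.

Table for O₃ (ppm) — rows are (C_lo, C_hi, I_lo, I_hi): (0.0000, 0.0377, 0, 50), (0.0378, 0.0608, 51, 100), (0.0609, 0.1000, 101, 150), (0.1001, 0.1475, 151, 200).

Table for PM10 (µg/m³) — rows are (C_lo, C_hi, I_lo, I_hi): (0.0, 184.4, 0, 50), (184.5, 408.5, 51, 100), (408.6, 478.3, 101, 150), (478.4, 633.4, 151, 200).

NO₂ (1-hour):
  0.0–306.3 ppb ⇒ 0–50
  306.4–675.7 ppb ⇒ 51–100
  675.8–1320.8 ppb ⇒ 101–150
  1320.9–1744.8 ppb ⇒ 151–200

PM2.5 248.224: bracket 246.238–276.279 → index 201–300; slope 99/30.041, offset 1.986.
AQI = 201 + 99/30.041·1.986 ≈ 207.54 ⇒ 208.
CO: 40.2 ∈ [30.5, 50.4] ↔ index [301, 500].
301 + (40.2−30.5)·(500−301)/(50.4−30.5) = 301 + 9.7·199/19.9 ≈ 398.00, so AQI = 398.
SO₂: 112.70 lies in 0.00–193.46, so I_lo=0, I_hi=50, C_lo=0.00, C_hi=193.46.
(50−0)/(193.46−0.00) × (112.70−0.00) + 0 = 50/193.46 × 112.70 + 0 ≈ 29.13 → 29.
O₃: 0.0360 ∈ [0.0000, 0.0377] ↔ index [0, 50].
0 + (0.0360−0.0000)·(50−0)/(0.0377−0.0000) = 0 + 0.0360·50/0.0377 ≈ 47.75, so AQI = 48.
PM10: row 478.4–633.4 (AQI 151–200). (200−151)·(600.4−478.4)/(633.4−478.4) + 151 = 49·122.0/155.0 + 151 ≈ 189.57 → 190.
NO₂: row 306.4–675.7 (AQI 51–100). (100−51)·(652.1−306.4)/(675.7−306.4) + 51 = 49·345.7/369.3 + 51 ≈ 96.87 → 97.
Sub-indices: PM2.5→208, CO→398, SO₂→29, O₃→48, PM10→190, NO₂→97. Overall AQI = max = 398; dominant pollutant is CO.
AQI 398: Hazardous.

398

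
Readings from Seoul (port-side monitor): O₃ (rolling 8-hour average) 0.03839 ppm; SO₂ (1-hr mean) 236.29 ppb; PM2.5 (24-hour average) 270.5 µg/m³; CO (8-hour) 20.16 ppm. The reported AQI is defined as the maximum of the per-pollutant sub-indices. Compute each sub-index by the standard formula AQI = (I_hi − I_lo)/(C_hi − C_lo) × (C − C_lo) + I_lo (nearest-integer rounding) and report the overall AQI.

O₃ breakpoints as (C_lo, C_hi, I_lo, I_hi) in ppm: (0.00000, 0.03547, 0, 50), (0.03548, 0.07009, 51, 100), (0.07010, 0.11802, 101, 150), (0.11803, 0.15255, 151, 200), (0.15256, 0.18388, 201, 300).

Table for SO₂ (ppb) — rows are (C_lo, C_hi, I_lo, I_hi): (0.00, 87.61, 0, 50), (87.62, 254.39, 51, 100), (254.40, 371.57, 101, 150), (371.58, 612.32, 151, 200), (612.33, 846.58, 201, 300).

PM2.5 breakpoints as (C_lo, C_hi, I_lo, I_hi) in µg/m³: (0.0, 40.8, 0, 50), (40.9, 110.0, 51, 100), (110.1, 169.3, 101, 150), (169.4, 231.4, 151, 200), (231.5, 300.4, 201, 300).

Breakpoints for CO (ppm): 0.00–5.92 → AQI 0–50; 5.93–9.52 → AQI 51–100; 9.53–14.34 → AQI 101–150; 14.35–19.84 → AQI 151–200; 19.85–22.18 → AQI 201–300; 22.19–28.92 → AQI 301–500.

O₃: 0.03839 ∈ [0.03548, 0.07009] ↔ index [51, 100].
51 + (0.03839−0.03548)·(100−51)/(0.07009−0.03548) = 51 + 0.00291·49/0.03461 ≈ 55.12, so AQI = 55.
SO₂: 236.29 lies in 87.62–254.39, so I_lo=51, I_hi=100, C_lo=87.62, C_hi=254.39.
(100−51)/(254.39−87.62) × (236.29−87.62) + 51 = 49/166.77 × 148.67 + 51 ≈ 94.68 → 95.
PM2.5: row 231.5–300.4 (AQI 201–300). (300−201)·(270.5−231.5)/(300.4−231.5) + 201 = 99·39.0/68.9 + 201 ≈ 257.04 → 257.
CO: 20.16 lies in 19.85–22.18, so I_lo=201, I_hi=300, C_lo=19.85, C_hi=22.18.
(300−201)/(22.18−19.85) × (20.16−19.85) + 201 = 99/2.33 × 0.31 + 201 ≈ 214.17 → 214.
Sub-indices: O₃→55, SO₂→95, PM2.5→257, CO→214. Overall AQI = max = 257; dominant pollutant is PM2.5.

257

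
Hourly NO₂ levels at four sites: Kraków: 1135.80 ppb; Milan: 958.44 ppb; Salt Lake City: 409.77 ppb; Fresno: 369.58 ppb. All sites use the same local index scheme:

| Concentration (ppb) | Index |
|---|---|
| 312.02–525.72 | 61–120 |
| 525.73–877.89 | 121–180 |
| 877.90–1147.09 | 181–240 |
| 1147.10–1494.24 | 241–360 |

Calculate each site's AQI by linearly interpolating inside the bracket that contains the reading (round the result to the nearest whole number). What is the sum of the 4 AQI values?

602

Kraków: 1135.80 lies in 877.90–1147.09, so I_lo=181, I_hi=240, C_lo=877.90, C_hi=1147.09.
(240−181)/(1147.09−877.90) × (1135.80−877.90) + 181 = 59/269.19 × 257.90 + 181 ≈ 237.53 → 238.
Milan: 958.44 ∈ [877.90, 1147.09] ↔ index [181, 240].
181 + (958.44−877.90)·(240−181)/(1147.09−877.90) = 181 + 80.54·59/269.19 ≈ 198.65, so AQI = 199.
Salt Lake City: row 312.02–525.72 (AQI 61–120). (120−61)·(409.77−312.02)/(525.72−312.02) + 61 = 59·97.75/213.70 + 61 ≈ 87.99 → 88.
Fresno: row 312.02–525.72 (AQI 61–120). (120−61)·(369.58−312.02)/(525.72−312.02) + 61 = 59·57.56/213.70 + 61 ≈ 76.89 → 77.
AQIs: Kraków=238, Milan=199, Salt Lake City=88, Fresno=77. Sum = 238 + 199 + 88 + 77 = 602.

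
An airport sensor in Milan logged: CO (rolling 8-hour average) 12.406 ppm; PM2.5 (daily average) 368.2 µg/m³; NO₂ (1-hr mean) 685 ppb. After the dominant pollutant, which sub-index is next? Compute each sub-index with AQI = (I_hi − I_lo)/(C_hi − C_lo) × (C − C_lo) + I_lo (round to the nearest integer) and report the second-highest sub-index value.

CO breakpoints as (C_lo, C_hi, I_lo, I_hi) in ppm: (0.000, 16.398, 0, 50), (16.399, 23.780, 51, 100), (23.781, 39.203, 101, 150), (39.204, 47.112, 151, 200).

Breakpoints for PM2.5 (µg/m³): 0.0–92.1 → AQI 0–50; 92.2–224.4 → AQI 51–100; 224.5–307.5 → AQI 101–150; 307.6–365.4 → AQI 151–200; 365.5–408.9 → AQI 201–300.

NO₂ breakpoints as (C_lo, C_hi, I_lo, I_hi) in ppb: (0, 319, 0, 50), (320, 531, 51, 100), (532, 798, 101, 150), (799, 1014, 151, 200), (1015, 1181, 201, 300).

CO: 12.406 ∈ [0.000, 16.398] ↔ index [0, 50].
0 + (12.406−0.000)·(50−0)/(16.398−0.000) = 0 + 12.406·50/16.398 ≈ 37.83, so AQI = 38.
PM2.5 368.2: bracket 365.5–408.9 → index 201–300; slope 99/43.4, offset 2.7.
AQI = 201 + 99/43.4·2.7 ≈ 207.16 ⇒ 207.
NO₂ 685: bracket 532–798 → index 101–150; slope 49/266, offset 153.
AQI = 101 + 49/266·153 ≈ 129.18 ⇒ 129.
Sub-indices: CO→38, PM2.5→207, NO₂→129. Ranked high→low: 207, 129, 38. Second-highest sub-index = 129.

129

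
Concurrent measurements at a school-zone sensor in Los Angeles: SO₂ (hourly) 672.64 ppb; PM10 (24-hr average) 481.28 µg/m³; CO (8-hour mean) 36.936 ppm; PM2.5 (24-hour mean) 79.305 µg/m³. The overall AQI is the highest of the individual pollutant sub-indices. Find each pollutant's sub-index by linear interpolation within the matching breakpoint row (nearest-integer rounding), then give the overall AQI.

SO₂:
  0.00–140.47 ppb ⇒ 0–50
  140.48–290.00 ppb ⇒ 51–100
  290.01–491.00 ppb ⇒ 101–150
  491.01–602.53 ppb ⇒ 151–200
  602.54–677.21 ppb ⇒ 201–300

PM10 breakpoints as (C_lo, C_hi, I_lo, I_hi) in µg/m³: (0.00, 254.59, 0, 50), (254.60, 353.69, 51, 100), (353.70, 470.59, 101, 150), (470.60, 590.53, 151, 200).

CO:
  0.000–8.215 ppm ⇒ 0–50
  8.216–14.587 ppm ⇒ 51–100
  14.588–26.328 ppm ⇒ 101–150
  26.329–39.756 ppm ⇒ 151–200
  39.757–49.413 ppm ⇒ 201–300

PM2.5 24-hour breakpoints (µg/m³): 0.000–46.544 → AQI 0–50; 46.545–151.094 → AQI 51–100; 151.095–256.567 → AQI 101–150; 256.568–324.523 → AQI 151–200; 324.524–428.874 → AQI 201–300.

SO₂: 672.64 lies in 602.54–677.21, so I_lo=201, I_hi=300, C_lo=602.54, C_hi=677.21.
(300−201)/(677.21−602.54) × (672.64−602.54) + 201 = 99/74.67 × 70.10 + 201 ≈ 293.94 → 294.
PM10: 481.28 lies in 470.60–590.53, so I_lo=151, I_hi=200, C_lo=470.60, C_hi=590.53.
(200−151)/(590.53−470.60) × (481.28−470.60) + 151 = 49/119.93 × 10.68 + 151 ≈ 155.36 → 155.
CO: 36.936 lies in 26.329–39.756, so I_lo=151, I_hi=200, C_lo=26.329, C_hi=39.756.
(200−151)/(39.756−26.329) × (36.936−26.329) + 151 = 49/13.427 × 10.607 + 151 ≈ 189.71 → 190.
PM2.5 79.305: bracket 46.545–151.094 → index 51–100; slope 49/104.549, offset 32.760.
AQI = 51 + 49/104.549·32.760 ≈ 66.35 ⇒ 66.
Sub-indices: SO₂→294, PM10→155, CO→190, PM2.5→66. Overall AQI = max = 294; dominant pollutant is SO₂.
AQI 294: Very Unhealthy.

294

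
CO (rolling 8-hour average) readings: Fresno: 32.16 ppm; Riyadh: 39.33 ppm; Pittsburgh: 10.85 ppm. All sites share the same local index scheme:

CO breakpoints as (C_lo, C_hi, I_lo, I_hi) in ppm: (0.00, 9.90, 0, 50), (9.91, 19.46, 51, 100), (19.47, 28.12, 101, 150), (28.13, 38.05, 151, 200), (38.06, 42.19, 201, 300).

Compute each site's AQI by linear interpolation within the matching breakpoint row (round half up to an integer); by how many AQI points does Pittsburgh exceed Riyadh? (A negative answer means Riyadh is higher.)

-175

Fresno: row 28.13–38.05 (AQI 151–200). (200−151)·(32.16−28.13)/(38.05−28.13) + 151 = 49·4.03/9.92 + 151 ≈ 170.91 → 171.
Riyadh: 39.33 ∈ [38.06, 42.19] ↔ index [201, 300].
201 + (39.33−38.06)·(300−201)/(42.19−38.06) = 201 + 1.27·99/4.13 ≈ 231.44, so AQI = 231.
Pittsburgh: 10.85 ∈ [9.91, 19.46] ↔ index [51, 100].
51 + (10.85−9.91)·(100−51)/(19.46−9.91) = 51 + 0.94·49/9.55 ≈ 55.82, so AQI = 56.
AQIs: Fresno=171, Riyadh=231, Pittsburgh=56. Pittsburgh (56) − Riyadh (231) = -175.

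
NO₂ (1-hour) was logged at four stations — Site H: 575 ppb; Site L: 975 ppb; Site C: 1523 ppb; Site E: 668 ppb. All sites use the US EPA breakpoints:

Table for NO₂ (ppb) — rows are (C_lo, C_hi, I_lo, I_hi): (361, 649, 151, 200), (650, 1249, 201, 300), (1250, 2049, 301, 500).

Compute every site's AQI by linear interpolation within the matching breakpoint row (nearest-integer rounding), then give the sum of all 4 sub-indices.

1015

Site H: row 361–649 (AQI 151–200). (200−151)·(575−361)/(649−361) + 151 = 49·214/288 + 151 ≈ 187.41 → 187.
Site L: 975 ∈ [650, 1249] ↔ index [201, 300].
201 + (975−650)·(300−201)/(1249−650) = 201 + 325·99/599 ≈ 254.71, so AQI = 255.
Site C: 1523 lies in 1250–2049, so I_lo=301, I_hi=500, C_lo=1250, C_hi=2049.
(500−301)/(2049−1250) × (1523−1250) + 301 = 199/799 × 273 + 301 ≈ 368.99 → 369.
Site E: 668 lies in 650–1249, so I_lo=201, I_hi=300, C_lo=650, C_hi=1249.
(300−201)/(1249−650) × (668−650) + 201 = 99/599 × 18 + 201 ≈ 203.97 → 204.
AQIs: Site H=187, Site L=255, Site C=369, Site E=204. Sum = 187 + 255 + 369 + 204 = 1015.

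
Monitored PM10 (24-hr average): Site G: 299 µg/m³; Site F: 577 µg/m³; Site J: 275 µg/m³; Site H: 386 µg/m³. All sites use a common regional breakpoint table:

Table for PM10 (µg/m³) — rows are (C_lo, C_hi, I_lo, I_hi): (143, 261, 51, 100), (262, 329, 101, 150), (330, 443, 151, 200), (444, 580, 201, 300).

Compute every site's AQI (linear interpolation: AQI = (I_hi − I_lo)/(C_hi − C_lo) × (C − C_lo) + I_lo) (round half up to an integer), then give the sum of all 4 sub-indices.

Site G 299: bracket 262–329 → index 101–150; slope 49/67, offset 37.
AQI = 101 + 49/67·37 ≈ 128.06 ⇒ 128.
Site F: row 444–580 (AQI 201–300). (300−201)·(577−444)/(580−444) + 201 = 99·133/136 + 201 ≈ 297.82 → 298.
Site J 275: bracket 262–329 → index 101–150; slope 49/67, offset 13.
AQI = 101 + 49/67·13 ≈ 110.51 ⇒ 111.
Site H: 386 ∈ [330, 443] ↔ index [151, 200].
151 + (386−330)·(200−151)/(443−330) = 151 + 56·49/113 ≈ 175.28, so AQI = 175.
AQIs: Site G=128, Site F=298, Site J=111, Site H=175. Sum = 128 + 298 + 111 + 175 = 712.

712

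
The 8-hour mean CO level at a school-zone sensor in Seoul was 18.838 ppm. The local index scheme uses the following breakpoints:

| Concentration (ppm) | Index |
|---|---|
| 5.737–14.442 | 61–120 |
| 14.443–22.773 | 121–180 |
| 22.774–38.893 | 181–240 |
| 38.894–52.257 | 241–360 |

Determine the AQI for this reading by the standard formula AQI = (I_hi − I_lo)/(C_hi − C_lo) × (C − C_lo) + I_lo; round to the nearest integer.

152

CO: 18.838 lies in 14.443–22.773, so I_lo=121, I_hi=180, C_lo=14.443, C_hi=22.773.
(180−121)/(22.773−14.443) × (18.838−14.443) + 121 = 59/8.330 × 4.395 + 121 ≈ 152.13 → 152.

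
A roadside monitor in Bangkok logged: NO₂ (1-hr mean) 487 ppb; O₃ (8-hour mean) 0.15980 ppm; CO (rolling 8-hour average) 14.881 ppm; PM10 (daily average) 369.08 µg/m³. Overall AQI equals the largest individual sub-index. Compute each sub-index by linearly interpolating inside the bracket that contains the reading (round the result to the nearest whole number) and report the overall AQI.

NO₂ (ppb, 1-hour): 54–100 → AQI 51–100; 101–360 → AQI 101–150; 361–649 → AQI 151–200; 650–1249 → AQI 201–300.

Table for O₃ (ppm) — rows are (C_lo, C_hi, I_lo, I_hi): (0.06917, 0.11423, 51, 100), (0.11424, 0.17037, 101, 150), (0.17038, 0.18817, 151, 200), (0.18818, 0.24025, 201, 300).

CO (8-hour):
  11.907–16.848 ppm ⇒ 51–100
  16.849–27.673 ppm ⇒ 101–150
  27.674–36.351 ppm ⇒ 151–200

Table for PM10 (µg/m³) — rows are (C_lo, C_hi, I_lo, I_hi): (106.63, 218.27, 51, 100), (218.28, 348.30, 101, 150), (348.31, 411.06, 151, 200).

NO₂: 487 ∈ [361, 649] ↔ index [151, 200].
151 + (487−361)·(200−151)/(649−361) = 151 + 126·49/288 ≈ 172.44, so AQI = 172.
O₃: 0.15980 lies in 0.11424–0.17037, so I_lo=101, I_hi=150, C_lo=0.11424, C_hi=0.17037.
(150−101)/(0.17037−0.11424) × (0.15980−0.11424) + 101 = 49/0.05613 × 0.04556 + 101 ≈ 140.77 → 141.
CO: 14.881 lies in 11.907–16.848, so I_lo=51, I_hi=100, C_lo=11.907, C_hi=16.848.
(100−51)/(16.848−11.907) × (14.881−11.907) + 51 = 49/4.941 × 2.974 + 51 ≈ 80.49 → 80.
PM10: 369.08 lies in 348.31–411.06, so I_lo=151, I_hi=200, C_lo=348.31, C_hi=411.06.
(200−151)/(411.06−348.31) × (369.08−348.31) + 151 = 49/62.75 × 20.77 + 151 ≈ 167.22 → 167.
Sub-indices: NO₂→172, O₃→141, CO→80, PM10→167. Overall AQI = max = 172; dominant pollutant is NO₂.

172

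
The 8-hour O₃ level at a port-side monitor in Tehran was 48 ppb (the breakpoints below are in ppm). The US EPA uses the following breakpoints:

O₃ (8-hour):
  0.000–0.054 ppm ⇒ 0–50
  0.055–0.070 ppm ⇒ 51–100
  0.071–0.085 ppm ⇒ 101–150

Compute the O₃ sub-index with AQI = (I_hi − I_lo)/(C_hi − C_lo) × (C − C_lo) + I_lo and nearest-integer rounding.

Convert: 48 ppb = 0.048 ppm.
O₃ 0.048: bracket 0.000–0.054 → index 0–50; slope 50/0.054, offset 0.048.
AQI = 0 + 50/0.054·0.048 ≈ 44.44 ⇒ 44.
AQI 44 falls in the Good category.

44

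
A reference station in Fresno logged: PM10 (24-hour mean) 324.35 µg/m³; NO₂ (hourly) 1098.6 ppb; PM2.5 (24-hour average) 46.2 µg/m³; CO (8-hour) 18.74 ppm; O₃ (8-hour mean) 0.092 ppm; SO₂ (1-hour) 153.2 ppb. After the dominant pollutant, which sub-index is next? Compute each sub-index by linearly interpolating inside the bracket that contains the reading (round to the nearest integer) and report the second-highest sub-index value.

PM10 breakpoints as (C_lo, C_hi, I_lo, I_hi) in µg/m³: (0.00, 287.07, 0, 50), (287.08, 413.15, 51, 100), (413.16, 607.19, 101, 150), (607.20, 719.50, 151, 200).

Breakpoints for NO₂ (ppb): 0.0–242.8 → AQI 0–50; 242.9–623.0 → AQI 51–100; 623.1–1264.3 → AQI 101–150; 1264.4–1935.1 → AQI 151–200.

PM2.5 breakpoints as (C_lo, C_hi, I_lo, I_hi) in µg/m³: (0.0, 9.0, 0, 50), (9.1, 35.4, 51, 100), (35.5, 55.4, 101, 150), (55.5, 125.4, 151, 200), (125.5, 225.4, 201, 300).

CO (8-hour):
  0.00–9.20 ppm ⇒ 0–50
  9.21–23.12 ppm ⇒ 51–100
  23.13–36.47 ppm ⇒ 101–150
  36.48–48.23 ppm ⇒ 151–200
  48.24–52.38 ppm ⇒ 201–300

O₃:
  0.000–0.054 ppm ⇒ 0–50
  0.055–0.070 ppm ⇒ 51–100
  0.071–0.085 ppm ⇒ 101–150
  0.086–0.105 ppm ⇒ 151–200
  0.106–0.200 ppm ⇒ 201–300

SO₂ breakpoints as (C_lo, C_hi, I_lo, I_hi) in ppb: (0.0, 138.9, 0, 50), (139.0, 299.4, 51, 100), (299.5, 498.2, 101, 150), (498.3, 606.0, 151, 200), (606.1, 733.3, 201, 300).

PM10: row 287.08–413.15 (AQI 51–100). (100−51)·(324.35−287.08)/(413.15−287.08) + 51 = 49·37.27/126.07 + 51 ≈ 65.49 → 65.
NO₂: 1098.6 lies in 623.1–1264.3, so I_lo=101, I_hi=150, C_lo=623.1, C_hi=1264.3.
(150−101)/(1264.3−623.1) × (1098.6−623.1) + 101 = 49/641.2 × 475.5 + 101 ≈ 137.34 → 137.
PM2.5: 46.2 lies in 35.5–55.4, so I_lo=101, I_hi=150, C_lo=35.5, C_hi=55.4.
(150−101)/(55.4−35.5) × (46.2−35.5) + 101 = 49/19.9 × 10.7 + 101 ≈ 127.35 → 127.
CO: 18.74 ∈ [9.21, 23.12] ↔ index [51, 100].
51 + (18.74−9.21)·(100−51)/(23.12−9.21) = 51 + 9.53·49/13.91 ≈ 84.57, so AQI = 85.
O₃: 0.092 lies in 0.086–0.105, so I_lo=151, I_hi=200, C_lo=0.086, C_hi=0.105.
(200−151)/(0.105−0.086) × (0.092−0.086) + 151 = 49/0.019 × 0.006 + 151 ≈ 166.47 → 166.
SO₂: 153.2 lies in 139.0–299.4, so I_lo=51, I_hi=100, C_lo=139.0, C_hi=299.4.
(100−51)/(299.4−139.0) × (153.2−139.0) + 51 = 49/160.4 × 14.2 + 51 ≈ 55.34 → 55.
Sub-indices: PM10→65, NO₂→137, PM2.5→127, CO→85, O₃→166, SO₂→55. Ranked high→low: 166, 137, 127, 85, 65, 55. Second-highest sub-index = 137.

137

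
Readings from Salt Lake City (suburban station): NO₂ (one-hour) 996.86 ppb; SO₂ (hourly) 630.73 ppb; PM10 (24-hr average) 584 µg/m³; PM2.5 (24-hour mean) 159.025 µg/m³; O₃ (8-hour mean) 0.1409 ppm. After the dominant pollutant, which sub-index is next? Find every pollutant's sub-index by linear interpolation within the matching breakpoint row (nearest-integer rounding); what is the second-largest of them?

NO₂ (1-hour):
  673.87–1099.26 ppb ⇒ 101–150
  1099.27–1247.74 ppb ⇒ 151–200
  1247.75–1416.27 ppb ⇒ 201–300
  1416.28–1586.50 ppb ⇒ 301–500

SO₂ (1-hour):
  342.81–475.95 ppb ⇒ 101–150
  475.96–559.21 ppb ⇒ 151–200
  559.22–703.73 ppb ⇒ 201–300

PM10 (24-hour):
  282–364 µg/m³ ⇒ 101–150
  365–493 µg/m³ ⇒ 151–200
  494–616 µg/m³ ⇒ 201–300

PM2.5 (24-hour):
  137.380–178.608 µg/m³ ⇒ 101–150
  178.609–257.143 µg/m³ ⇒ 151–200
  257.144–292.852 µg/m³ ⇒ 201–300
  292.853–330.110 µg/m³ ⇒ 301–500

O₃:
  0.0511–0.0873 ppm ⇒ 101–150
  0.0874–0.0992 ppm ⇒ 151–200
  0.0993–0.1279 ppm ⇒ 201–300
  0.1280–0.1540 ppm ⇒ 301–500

274

NO₂: 996.86 ∈ [673.87, 1099.26] ↔ index [101, 150].
101 + (996.86−673.87)·(150−101)/(1099.26−673.87) = 101 + 322.99·49/425.39 ≈ 138.20, so AQI = 138.
SO₂ 630.73: bracket 559.22–703.73 → index 201–300; slope 99/144.51, offset 71.51.
AQI = 201 + 99/144.51·71.51 ≈ 249.99 ⇒ 250.
PM10 584: bracket 494–616 → index 201–300; slope 99/122, offset 90.
AQI = 201 + 99/122·90 ≈ 274.03 ⇒ 274.
PM2.5: 159.025 ∈ [137.380, 178.608] ↔ index [101, 150].
101 + (159.025−137.380)·(150−101)/(178.608−137.380) = 101 + 21.645·49/41.228 ≈ 126.73, so AQI = 127.
O₃: 0.1409 ∈ [0.1280, 0.1540] ↔ index [301, 500].
301 + (0.1409−0.1280)·(500−301)/(0.1540−0.1280) = 301 + 0.0129·199/0.0260 ≈ 399.73, so AQI = 400.
Sub-indices: NO₂→138, SO₂→250, PM10→274, PM2.5→127, O₃→400. Ranked high→low: 400, 274, 250, 138, 127. Second-highest sub-index = 274.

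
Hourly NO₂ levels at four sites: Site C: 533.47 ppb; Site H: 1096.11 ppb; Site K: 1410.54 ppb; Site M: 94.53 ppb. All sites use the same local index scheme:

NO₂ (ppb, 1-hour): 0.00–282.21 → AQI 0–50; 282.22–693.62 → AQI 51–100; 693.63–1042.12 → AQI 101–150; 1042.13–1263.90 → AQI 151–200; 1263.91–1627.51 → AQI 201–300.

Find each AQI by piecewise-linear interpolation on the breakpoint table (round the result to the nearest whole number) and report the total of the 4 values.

Site C: 533.47 ∈ [282.22, 693.62] ↔ index [51, 100].
51 + (533.47−282.22)·(100−51)/(693.62−282.22) = 51 + 251.25·49/411.40 ≈ 80.93, so AQI = 81.
Site H: 1096.11 lies in 1042.13–1263.90, so I_lo=151, I_hi=200, C_lo=1042.13, C_hi=1263.90.
(200−151)/(1263.90−1042.13) × (1096.11−1042.13) + 151 = 49/221.77 × 53.98 + 151 ≈ 162.93 → 163.
Site K 1410.54: bracket 1263.91–1627.51 → index 201–300; slope 99/363.60, offset 146.63.
AQI = 201 + 99/363.60·146.63 ≈ 240.92 ⇒ 241.
Site M: 94.53 lies in 0.00–282.21, so I_lo=0, I_hi=50, C_lo=0.00, C_hi=282.21.
(50−0)/(282.21−0.00) × (94.53−0.00) + 0 = 50/282.21 × 94.53 + 0 ≈ 16.75 → 17.
AQIs: Site C=81, Site H=163, Site K=241, Site M=17. Sum = 81 + 163 + 241 + 17 = 502.

502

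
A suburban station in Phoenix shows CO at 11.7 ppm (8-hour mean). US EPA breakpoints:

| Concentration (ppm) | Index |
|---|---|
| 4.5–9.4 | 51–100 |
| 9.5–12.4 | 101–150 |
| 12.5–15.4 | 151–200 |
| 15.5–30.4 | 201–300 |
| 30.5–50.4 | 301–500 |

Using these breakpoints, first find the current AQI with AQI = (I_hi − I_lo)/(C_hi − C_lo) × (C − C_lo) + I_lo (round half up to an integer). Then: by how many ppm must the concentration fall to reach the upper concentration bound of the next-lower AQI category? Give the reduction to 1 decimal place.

2.3

CO: row 9.5–12.4 (AQI 101–150). (150−101)·(11.7−9.5)/(12.4−9.5) + 101 = 49·2.2/2.9 + 101 ≈ 138.17 → 138.
Current AQI 138 is in the Unhealthy for Sensitive Groups range (101–150). The next-lower category tops out at AQI 100, whose upper concentration bound is 9.4 ppm.
Reduction needed = 11.7 − 9.4 = 2.3 ppm.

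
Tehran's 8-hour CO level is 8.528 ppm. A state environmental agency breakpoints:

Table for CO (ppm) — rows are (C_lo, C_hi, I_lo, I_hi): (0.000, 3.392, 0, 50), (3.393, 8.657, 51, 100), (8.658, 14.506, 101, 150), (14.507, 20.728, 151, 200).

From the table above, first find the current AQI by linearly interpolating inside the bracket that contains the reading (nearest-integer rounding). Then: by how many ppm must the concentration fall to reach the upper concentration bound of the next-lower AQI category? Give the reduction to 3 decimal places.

5.136

CO: row 3.393–8.657 (AQI 51–100). (100−51)·(8.528−3.393)/(8.657−3.393) + 51 = 49·5.135/5.264 + 51 ≈ 98.80 → 99.
Current AQI 99 is in the Moderate range (51–100). The next-lower category tops out at AQI 50, whose upper concentration bound is 3.392 ppm.
Reduction needed = 8.528 − 3.392 = 5.136 ppm.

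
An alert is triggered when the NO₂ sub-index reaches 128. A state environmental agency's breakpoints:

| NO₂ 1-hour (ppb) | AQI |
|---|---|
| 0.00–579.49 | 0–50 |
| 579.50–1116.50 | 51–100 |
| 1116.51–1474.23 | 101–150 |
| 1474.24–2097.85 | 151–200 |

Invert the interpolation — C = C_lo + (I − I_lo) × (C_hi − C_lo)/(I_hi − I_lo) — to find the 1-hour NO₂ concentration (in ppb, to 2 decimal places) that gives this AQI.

1313.62

AQI 128 lies in the 101–150 band, which corresponds to 1116.51–1474.23 ppb.
C = 1116.51 + (128−101)×(1474.23−1116.51)/(150−101) = 1116.51 + 27×357.72/49 ≈ 1313.6210 ppb → 1313.62 ppb to 2 dp.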